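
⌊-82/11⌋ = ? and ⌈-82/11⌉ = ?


-82/11 = -7.4545
floor = -8
ceil = -7

floor = -8, ceil = -7


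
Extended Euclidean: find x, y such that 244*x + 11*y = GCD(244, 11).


Tabular extended Euclidean (each row: r = 244*s + 11*t):
r=244, s=1, t=0
r=11, s=0, t=1
q=22: r=2, s=1, t=-22   [244*(1) + 11*(-22) = 2]
q=5: r=1, s=-5, t=111   [244*(-5) + 11*(111) = 1]
q=2: r=0, s=11, t=-244   [244*(11) + 11*(-244) = 0]
GCD = 1; from the row with r=1: x=-5, y=111
Check: 244*(-5) + 11*(111) = -1220 + 1221 = 1

GCD = 1, x = -5, y = 111


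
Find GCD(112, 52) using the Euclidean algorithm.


112 = 2 * 52 + 8
52 = 6 * 8 + 4
8 = 2 * 4 + 0
GCD = 4


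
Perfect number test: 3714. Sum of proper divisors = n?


Proper divisors of 3714: 1, 2, 3, 6, 619, 1238, 1857
Sum = 1 + 2 + 3 + 6 + 619 + 1238 + 1857 = 3726

No, 3714 is not perfect (3726 ≠ 3714)


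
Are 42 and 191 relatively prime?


Euclidean algorithm:
191 = 4 * 42 + 23
42 = 1 * 23 + 19
23 = 1 * 19 + 4
19 = 4 * 4 + 3
4 = 1 * 3 + 1
3 = 3 * 1 + 0
GCD(42, 191) = 1

Yes, coprime (GCD = 1)


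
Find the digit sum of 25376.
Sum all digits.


2 + 5 + 3 + 7 + 6 = 23


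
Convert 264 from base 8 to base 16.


264 (base 8) = 180 (decimal)
180 (decimal) = B4 (base 16)


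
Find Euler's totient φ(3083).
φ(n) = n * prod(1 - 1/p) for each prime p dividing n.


3083 = 3083
Prime factors: 3083
φ(3083) = 3083 × (1-1/3083)
= 3083 × 3082/3083 = 3082

φ(3083) = 3082


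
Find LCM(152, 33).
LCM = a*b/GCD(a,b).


GCD(152, 33) = 1
LCM = 152*33/1 = 5016/1 = 5016

LCM = 5016


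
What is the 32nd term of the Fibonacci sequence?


Sequence: 1, 1, 2, 3, 5, 8, 13, 21, 34, 55, 89, 144, 233, 377, 610, 987, 1597, 2584, 4181, 6765, 10946, 17711, 28657, 46368, 75025, 121393, 196418, 317811, 514229, 832040, 1346269, 2178309
F(32) = 2178309


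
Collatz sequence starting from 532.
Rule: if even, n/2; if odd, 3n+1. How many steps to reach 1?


532 → 266 → 133 → 400 → 200 → 100 → 50 → 25 → 76 → 38 → 19 → 58 → 29 → 88 → 44 → 22 → 11 → 34 → 17 → 52 → 26 → 13 → 40 → 20 → 10 → 5 → 16 → 8 → 4 → 2 → 1
Total steps = 30

30 steps


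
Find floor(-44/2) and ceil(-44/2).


-44/2 = -22.0000
floor = -22
ceil = -22

floor = -22, ceil = -22


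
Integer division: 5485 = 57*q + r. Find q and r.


5485 = 57 * 96 + 13
Check: 5472 + 13 = 5485

q = 96, r = 13


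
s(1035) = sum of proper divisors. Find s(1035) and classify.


Proper divisors: 1, 3, 5, 9, 15, 23, 45, 69, 115, 207, 345
Sum = 1 + 3 + 5 + 9 + 15 + 23 + 45 + 69 + 115 + 207 + 345 = 837
837 < 1035 → deficient

s(1035) = 837 (deficient)


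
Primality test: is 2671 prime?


Check divisors up to sqrt(2671) = 51.6817
No divisors found.
2671 is prime.

Yes, 2671 is prime


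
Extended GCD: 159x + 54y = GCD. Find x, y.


Tabular extended Euclidean (each row: r = 159*s + 54*t):
r=159, s=1, t=0
r=54, s=0, t=1
q=2: r=51, s=1, t=-2   [159*(1) + 54*(-2) = 51]
q=1: r=3, s=-1, t=3   [159*(-1) + 54*(3) = 3]
q=17: r=0, s=18, t=-53   [159*(18) + 54*(-53) = 0]
GCD = 3; from the row with r=3: x=-1, y=3
Check: 159*(-1) + 54*(3) = -159 + 162 = 3

GCD = 3, x = -1, y = 3


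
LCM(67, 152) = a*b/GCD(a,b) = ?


GCD(67, 152) = 1
LCM = 67*152/1 = 10184/1 = 10184

LCM = 10184


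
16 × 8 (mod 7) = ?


16 × 8 = 128
128 mod 7 = 2


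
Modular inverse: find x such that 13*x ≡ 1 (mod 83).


Use the extended Euclidean algorithm on (83, 13); each row r = 83*s + 13*t:
r=83, s=1, t=0
r=13, s=0, t=1
q=6: r=5, s=1, t=-6   [83*(1) + 13*(-6) = 5]
q=2: r=3, s=-2, t=13   [83*(-2) + 13*(13) = 3]
q=1: r=2, s=3, t=-19   [83*(3) + 13*(-19) = 2]
q=1: r=1, s=-5, t=32   [83*(-5) + 13*(32) = 1]
q=2: r=0, s=13, t=-83   [83*(13) + 13*(-83) = 0]
GCD = 1 with t = 32, so 13*(32) ≡ 1 (mod 83)
Inverse = 32 mod 83 = 32
Check: 13 * 32 = 416 ≡ 1 (mod 83)

13^(-1) ≡ 32 (mod 83)


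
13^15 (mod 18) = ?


13^1 mod 18 = 13
13^2 mod 18 = 7
13^3 mod 18 = 1
13^4 mod 18 = 13
13^5 mod 18 = 7
13^6 mod 18 = 1
13^7 mod 18 = 13
13^8 mod 18 = 7
13^9 mod 18 = 1
13^10 mod 18 = 13
13^11 mod 18 = 7
13^12 mod 18 = 1
13^13 mod 18 = 13
13^14 mod 18 = 7
13^15 mod 18 = 1


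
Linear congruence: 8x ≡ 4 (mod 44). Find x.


GCD(8, 44) = 4 divides 4
Divide: 2x ≡ 1 (mod 11)
x ≡ 6 (mod 11)


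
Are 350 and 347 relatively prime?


Euclidean algorithm:
350 = 1 * 347 + 3
347 = 115 * 3 + 2
3 = 1 * 2 + 1
2 = 2 * 1 + 0
GCD(350, 347) = 1

Yes, coprime (GCD = 1)


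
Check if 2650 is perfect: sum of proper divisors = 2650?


Proper divisors of 2650: 1, 2, 5, 10, 25, 50, 53, 106, 265, 530, 1325
Sum = 1 + 2 + 5 + 10 + 25 + 50 + 53 + 106 + 265 + 530 + 1325 = 2372

No, 2650 is not perfect (2372 ≠ 2650)


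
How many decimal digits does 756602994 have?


756602994 has 9 digits in base 10
floor(log10(756602994)) + 1 = floor(8.8789) + 1 = 9

9 digits (base 10)


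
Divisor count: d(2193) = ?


2193 = 3^1 × 17^1 × 43^1
d(2193) = (1+1) × (1+1) × (1+1) = 8

8 divisors


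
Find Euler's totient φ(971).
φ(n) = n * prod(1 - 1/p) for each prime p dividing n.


971 = 971
Prime factors: 971
φ(971) = 971 × (1-1/971)
= 971 × 970/971 = 970

φ(971) = 970


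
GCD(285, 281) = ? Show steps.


285 = 1 * 281 + 4
281 = 70 * 4 + 1
4 = 4 * 1 + 0
GCD = 1


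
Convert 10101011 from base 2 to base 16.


10101011 (base 2) = 171 (decimal)
171 (decimal) = AB (base 16)


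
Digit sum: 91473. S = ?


9 + 1 + 4 + 7 + 3 = 24


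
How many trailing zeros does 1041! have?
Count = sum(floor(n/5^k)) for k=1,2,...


floor(1041/5) = 208
floor(1041/25) = 41
floor(1041/125) = 8
floor(1041/625) = 1
Total = 258

258 trailing zeros


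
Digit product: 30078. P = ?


3 × 0 × 0 × 7 × 8 = 0


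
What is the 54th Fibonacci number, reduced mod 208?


F(k) mod 208 for k=1..54:
1, 1, 2, 3, 5, 8, 13, 21, 34, 55, 89, 144, 25, 169, 194, 155, 141, 88, 21, 109, 130, 31, 161, 192, 145, 129, 66, 195, 53, 40, 93, 133, 18, 151, 169, 112, 73, 185, 50, 27, 77, 104, 181, 77, 50, 127, 177, 96, 65, 161, 18, 179, 197, 168
F(54) mod 208 = 168


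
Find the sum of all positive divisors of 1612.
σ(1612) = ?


Divisors of 1612: 1, 2, 4, 13, 26, 31, 52, 62, 124, 403, 806, 1612
Sum = 1 + 2 + 4 + 13 + 26 + 31 + 52 + 62 + 124 + 403 + 806 + 1612 = 3136

σ(1612) = 3136


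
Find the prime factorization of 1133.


1133 / 11 = 103
103 / 103 = 1
1133 = 11 × 103


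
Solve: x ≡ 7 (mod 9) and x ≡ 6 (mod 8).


M = 9*8 = 72
M1 = M/9 = 8, M2 = M/8 = 9
M1^(-1) mod 9 = 8, M2^(-1) mod 8 = 1
x = 7*8*8 + 6*9*1 = 502
502 mod 72 = 70
Check: 70 mod 9 = 7 ✓, 70 mod 8 = 6 ✓

x ≡ 70 (mod 72)


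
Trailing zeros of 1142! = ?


floor(1142/5) = 228
floor(1142/25) = 45
floor(1142/125) = 9
floor(1142/625) = 1
Total = 283

283 trailing zeros


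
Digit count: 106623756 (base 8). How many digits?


106623756 in base 8 = 626571414
Number of digits = 9

9 digits (base 8)


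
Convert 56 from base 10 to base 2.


56 (base 10) = 56 (decimal)
56 (decimal) = 111000 (base 2)


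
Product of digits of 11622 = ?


1 × 1 × 6 × 2 × 2 = 24


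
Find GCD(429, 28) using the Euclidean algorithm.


429 = 15 * 28 + 9
28 = 3 * 9 + 1
9 = 9 * 1 + 0
GCD = 1


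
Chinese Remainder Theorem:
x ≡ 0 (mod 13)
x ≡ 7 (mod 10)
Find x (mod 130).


M = 13*10 = 130
M1 = M/13 = 10, M2 = M/10 = 13
M1^(-1) mod 13 = 4, M2^(-1) mod 10 = 7
x = 0*10*4 + 7*13*7 = 637
637 mod 130 = 117
Check: 117 mod 13 = 0 ✓, 117 mod 10 = 7 ✓

x ≡ 117 (mod 130)


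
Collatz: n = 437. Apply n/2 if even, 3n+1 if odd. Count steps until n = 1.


437 → 1312 → 656 → 328 → 164 → 82 → 41 → 124 → 62 → 31 → 94 → 47 → 142 → 71 → 214 → 107 → 322 → 161 → 484 → 242 → 121 → 364 → 182 → 91 → 274 → 137 → 412 → 206 → 103 → 310 → 155 → 466 → 233 → 700 → 350 → 175 → 526 → 263 → 790 → 395 → 1186 → 593 → 1780 → 890 → 445 → 1336 → 668 → 334 → 167 → 502 → 251 → 754 → 377 → 1132 → 566 → 283 → 850 → 425 → 1276 → 638 → 319 → 958 → 479 → 1438 → 719 → 2158 → 1079 → 3238 → 1619 → 4858 → 2429 → 7288 → 3644 → 1822 → 911 → 2734 → 1367 → 4102 → 2051 → 6154 → 3077 → 9232 → 4616 → 2308 → 1154 → 577 → 1732 → 866 → 433 → 1300 → 650 → 325 → 976 → 488 → 244 → 122 → 61 → 184 → 92 → 46 → 23 → 70 → 35 → 106 → 53 → 160 → 80 → 40 → 20 → 10 → 5 → 16 → 8 → 4 → 2 → 1
Total steps = 115

115 steps


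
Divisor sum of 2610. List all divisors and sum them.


Divisors of 2610: 1, 2, 3, 5, 6, 9, 10, 15, 18, 29, 30, 45, 58, 87, 90, 145, 174, 261, 290, 435, 522, 870, 1305, 2610
Sum = 1 + 2 + 3 + 5 + 6 + 9 + 10 + 15 + 18 + 29 + 30 + 45 + 58 + 87 + 90 + 145 + 174 + 261 + 290 + 435 + 522 + 870 + 1305 + 2610 = 7020

σ(2610) = 7020


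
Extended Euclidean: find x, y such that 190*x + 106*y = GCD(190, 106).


Tabular extended Euclidean (each row: r = 190*s + 106*t):
r=190, s=1, t=0
r=106, s=0, t=1
q=1: r=84, s=1, t=-1   [190*(1) + 106*(-1) = 84]
q=1: r=22, s=-1, t=2   [190*(-1) + 106*(2) = 22]
q=3: r=18, s=4, t=-7   [190*(4) + 106*(-7) = 18]
q=1: r=4, s=-5, t=9   [190*(-5) + 106*(9) = 4]
q=4: r=2, s=24, t=-43   [190*(24) + 106*(-43) = 2]
q=2: r=0, s=-53, t=95   [190*(-53) + 106*(95) = 0]
GCD = 2; from the row with r=2: x=24, y=-43
Check: 190*(24) + 106*(-43) = 4560 - 4558 = 2

GCD = 2, x = 24, y = -43


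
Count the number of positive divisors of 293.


293 = 293^1
d(293) = (1+1) = 2

2 divisors


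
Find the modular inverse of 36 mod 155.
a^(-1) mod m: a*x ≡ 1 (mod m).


Use the extended Euclidean algorithm on (155, 36); each row r = 155*s + 36*t:
r=155, s=1, t=0
r=36, s=0, t=1
q=4: r=11, s=1, t=-4   [155*(1) + 36*(-4) = 11]
q=3: r=3, s=-3, t=13   [155*(-3) + 36*(13) = 3]
q=3: r=2, s=10, t=-43   [155*(10) + 36*(-43) = 2]
q=1: r=1, s=-13, t=56   [155*(-13) + 36*(56) = 1]
q=2: r=0, s=36, t=-155   [155*(36) + 36*(-155) = 0]
GCD = 1 with t = 56, so 36*(56) ≡ 1 (mod 155)
Inverse = 56 mod 155 = 56
Check: 36 * 56 = 2016 ≡ 1 (mod 155)

36^(-1) ≡ 56 (mod 155)


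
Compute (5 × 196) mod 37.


5 × 196 = 980
980 mod 37 = 18


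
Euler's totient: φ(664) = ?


664 = 2^3 × 83
Prime factors: 2, 83
φ(664) = 664 × (1-1/2) × (1-1/83)
= 664 × 1/2 × 82/83 = 328

φ(664) = 328


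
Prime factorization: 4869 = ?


4869 / 3 = 1623
1623 / 3 = 541
541 / 541 = 1
4869 = 3^2 × 541


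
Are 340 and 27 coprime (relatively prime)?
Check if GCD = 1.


Euclidean algorithm:
340 = 12 * 27 + 16
27 = 1 * 16 + 11
16 = 1 * 11 + 5
11 = 2 * 5 + 1
5 = 5 * 1 + 0
GCD(340, 27) = 1

Yes, coprime (GCD = 1)


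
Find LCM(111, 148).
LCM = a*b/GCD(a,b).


GCD(111, 148) = 37
LCM = 111*148/37 = 16428/37 = 444

LCM = 444


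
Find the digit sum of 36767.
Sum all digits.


3 + 6 + 7 + 6 + 7 = 29


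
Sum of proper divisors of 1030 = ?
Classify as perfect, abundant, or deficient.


Proper divisors: 1, 2, 5, 10, 103, 206, 515
Sum = 1 + 2 + 5 + 10 + 103 + 206 + 515 = 842
842 < 1030 → deficient

s(1030) = 842 (deficient)


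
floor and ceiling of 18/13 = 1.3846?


18/13 = 1.3846
floor = 1
ceil = 2

floor = 1, ceil = 2


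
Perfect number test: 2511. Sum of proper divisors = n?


Proper divisors of 2511: 1, 3, 9, 27, 31, 81, 93, 279, 837
Sum = 1 + 3 + 9 + 27 + 31 + 81 + 93 + 279 + 837 = 1361

No, 2511 is not perfect (1361 ≠ 2511)


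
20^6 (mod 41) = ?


20^1 mod 41 = 20
20^2 mod 41 = 31
20^3 mod 41 = 5
20^4 mod 41 = 18
20^5 mod 41 = 32
20^6 mod 41 = 25


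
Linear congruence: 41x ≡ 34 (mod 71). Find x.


GCD(41, 71) = 1, unique solution
a^(-1) mod 71 = 26
x = 26 * 34 mod 71 = 32

x ≡ 32 (mod 71)


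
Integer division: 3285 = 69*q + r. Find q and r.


3285 = 69 * 47 + 42
Check: 3243 + 42 = 3285

q = 47, r = 42


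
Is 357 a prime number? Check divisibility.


357 / 3 = 119 (exact division)
357 is NOT prime.

No, 357 is not prime


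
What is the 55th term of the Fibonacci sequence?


Sequence: 1, 1, 2, 3, 5, 8, 13, 21, 34, 55, 89, 144, 233, 377, 610, 987, 1597, 2584, 4181, 6765, 10946, 17711, 28657, 46368, 75025, 121393, 196418, 317811, 514229, 832040, 1346269, 2178309, 3524578, 5702887, 9227465, 14930352, 24157817, 39088169, 63245986, 102334155, 165580141, 267914296, 433494437, 701408733, 1134903170, 1836311903, 2971215073, 4807526976, 7778742049, 12586269025, 20365011074, 32951280099, 53316291173, 86267571272, 139583862445
F(55) = 139583862445


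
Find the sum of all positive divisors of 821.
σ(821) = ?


Divisors of 821: 1, 821
Sum = 1 + 821 = 822

σ(821) = 822


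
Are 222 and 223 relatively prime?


Euclidean algorithm:
223 = 1 * 222 + 1
222 = 222 * 1 + 0
GCD(222, 223) = 1

Yes, coprime (GCD = 1)


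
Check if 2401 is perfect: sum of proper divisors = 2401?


Proper divisors of 2401: 1, 7, 49, 343
Sum = 1 + 7 + 49 + 343 = 400

No, 2401 is not perfect (400 ≠ 2401)


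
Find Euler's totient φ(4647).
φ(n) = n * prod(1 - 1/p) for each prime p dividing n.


4647 = 3 × 1549
Prime factors: 3, 1549
φ(4647) = 4647 × (1-1/3) × (1-1/1549)
= 4647 × 2/3 × 1548/1549 = 3096

φ(4647) = 3096


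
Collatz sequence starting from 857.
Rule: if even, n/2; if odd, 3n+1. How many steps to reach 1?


857 → 2572 → 1286 → 643 → 1930 → 965 → 2896 → 1448 → 724 → 362 → 181 → 544 → 272 → 136 → 68 → 34 → 17 → 52 → 26 → 13 → 40 → 20 → 10 → 5 → 16 → 8 → 4 → 2 → 1
Total steps = 28

28 steps


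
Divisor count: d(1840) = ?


1840 = 2^4 × 5^1 × 23^1
d(1840) = (4+1) × (1+1) × (1+1) = 20

20 divisors


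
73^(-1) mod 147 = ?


Use the extended Euclidean algorithm on (147, 73); each row r = 147*s + 73*t:
r=147, s=1, t=0
r=73, s=0, t=1
q=2: r=1, s=1, t=-2   [147*(1) + 73*(-2) = 1]
q=73: r=0, s=-73, t=147   [147*(-73) + 73*(147) = 0]
GCD = 1 with t = -2, so 73*(-2) ≡ 1 (mod 147)
Inverse = -2 mod 147 = 145
Check: 73 * 145 = 10585 ≡ 1 (mod 147)

73^(-1) ≡ 145 (mod 147)


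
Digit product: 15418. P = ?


1 × 5 × 4 × 1 × 8 = 160


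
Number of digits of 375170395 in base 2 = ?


375170395 in base 2 = 10110010111001010010101011011
Number of digits = 29

29 digits (base 2)


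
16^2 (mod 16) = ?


16^1 mod 16 = 0
16^2 mod 16 = 0


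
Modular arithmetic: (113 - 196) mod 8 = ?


113 - 196 = -83
-83 mod 8 = 5


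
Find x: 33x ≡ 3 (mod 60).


GCD(33, 60) = 3 divides 3
Divide: 11x ≡ 1 (mod 20)
x ≡ 11 (mod 20)


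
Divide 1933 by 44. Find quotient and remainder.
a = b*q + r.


1933 = 44 * 43 + 41
Check: 1892 + 41 = 1933

q = 43, r = 41


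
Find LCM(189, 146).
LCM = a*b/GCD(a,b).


GCD(189, 146) = 1
LCM = 189*146/1 = 27594/1 = 27594

LCM = 27594


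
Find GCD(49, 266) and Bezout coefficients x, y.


Tabular extended Euclidean (each row: r = 49*s + 266*t):
r=49, s=1, t=0
r=266, s=0, t=1
q=0: r=49, s=1, t=0   [49*(1) + 266*(0) = 49]
q=5: r=21, s=-5, t=1   [49*(-5) + 266*(1) = 21]
q=2: r=7, s=11, t=-2   [49*(11) + 266*(-2) = 7]
q=3: r=0, s=-38, t=7   [49*(-38) + 266*(7) = 0]
GCD = 7; from the row with r=7: x=11, y=-2
Check: 49*(11) + 266*(-2) = 539 - 532 = 7

GCD = 7, x = 11, y = -2


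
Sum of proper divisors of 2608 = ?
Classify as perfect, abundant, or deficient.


Proper divisors: 1, 2, 4, 8, 16, 163, 326, 652, 1304
Sum = 1 + 2 + 4 + 8 + 16 + 163 + 326 + 652 + 1304 = 2476
2476 < 2608 → deficient

s(2608) = 2476 (deficient)


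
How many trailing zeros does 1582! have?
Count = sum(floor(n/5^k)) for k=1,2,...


floor(1582/5) = 316
floor(1582/25) = 63
floor(1582/125) = 12
floor(1582/625) = 2
Total = 393

393 trailing zeros


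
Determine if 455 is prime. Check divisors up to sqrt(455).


455 / 5 = 91 (exact division)
455 is NOT prime.

No, 455 is not prime


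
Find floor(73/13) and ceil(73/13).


73/13 = 5.6154
floor = 5
ceil = 6

floor = 5, ceil = 6


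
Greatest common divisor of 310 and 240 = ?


310 = 1 * 240 + 70
240 = 3 * 70 + 30
70 = 2 * 30 + 10
30 = 3 * 10 + 0
GCD = 10


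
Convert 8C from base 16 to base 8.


8C (base 16) = 140 (decimal)
140 (decimal) = 214 (base 8)


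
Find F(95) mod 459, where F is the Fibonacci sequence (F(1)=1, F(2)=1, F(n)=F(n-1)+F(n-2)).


F(k) mod 459 for k=1..95:
1, 1, 2, 3, 5, 8, 13, 21, 34, 55, 89, 144, 233, 377, 151, 69, 220, 289, 50, 339, 389, 269, 199, 9, 208, 217, 425, 183, 149, 332, 22, 354, 376, 271, 188, 0, 188, 188, 376, 105, 22, 127, 149, 276, 425, 242, 208, 450, 199, 190, 389, 120, 50, 170, 220, 390, 151, 82, 233, 315, 89, 404, 34, 438, 13, 451, 5, 456, 2, 458, 1, 0, 1, 1, 2, 3, 5, 8, 13, 21, 34, 55, 89, 144, 233, 377, 151, 69, 220, 289, 50, 339, 389, 269, 199
F(95) mod 459 = 199


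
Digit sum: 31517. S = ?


3 + 1 + 5 + 1 + 7 = 17


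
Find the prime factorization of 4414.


4414 / 2 = 2207
2207 / 2207 = 1
4414 = 2 × 2207


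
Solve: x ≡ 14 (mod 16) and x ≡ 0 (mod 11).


M = 16*11 = 176
M1 = M/16 = 11, M2 = M/11 = 16
M1^(-1) mod 16 = 3, M2^(-1) mod 11 = 9
x = 14*11*3 + 0*16*9 = 462
462 mod 176 = 110
Check: 110 mod 16 = 14 ✓, 110 mod 11 = 0 ✓

x ≡ 110 (mod 176)


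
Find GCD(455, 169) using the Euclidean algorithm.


455 = 2 * 169 + 117
169 = 1 * 117 + 52
117 = 2 * 52 + 13
52 = 4 * 13 + 0
GCD = 13


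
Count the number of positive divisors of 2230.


2230 = 2^1 × 5^1 × 223^1
d(2230) = (1+1) × (1+1) × (1+1) = 8

8 divisors


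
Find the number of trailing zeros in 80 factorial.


floor(80/5) = 16
floor(80/25) = 3
Total = 19

19 trailing zeros


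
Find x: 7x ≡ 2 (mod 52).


GCD(7, 52) = 1, unique solution
a^(-1) mod 52 = 15
x = 15 * 2 mod 52 = 30

x ≡ 30 (mod 52)


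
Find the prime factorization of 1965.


1965 / 3 = 655
655 / 5 = 131
131 / 131 = 1
1965 = 3 × 5 × 131


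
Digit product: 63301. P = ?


6 × 3 × 3 × 0 × 1 = 0


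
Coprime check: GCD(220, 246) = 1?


Euclidean algorithm:
246 = 1 * 220 + 26
220 = 8 * 26 + 12
26 = 2 * 12 + 2
12 = 6 * 2 + 0
GCD(220, 246) = 2

No, not coprime (GCD = 2)


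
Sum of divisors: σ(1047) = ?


Divisors of 1047: 1, 3, 349, 1047
Sum = 1 + 3 + 349 + 1047 = 1400

σ(1047) = 1400


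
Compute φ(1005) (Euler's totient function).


1005 = 3 × 5 × 67
Prime factors: 3, 5, 67
φ(1005) = 1005 × (1-1/3) × (1-1/5) × (1-1/67)
= 1005 × 2/3 × 4/5 × 66/67 = 528

φ(1005) = 528


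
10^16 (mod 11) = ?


10^1 mod 11 = 10
10^2 mod 11 = 1
10^3 mod 11 = 10
10^4 mod 11 = 1
10^5 mod 11 = 10
10^6 mod 11 = 1
10^7 mod 11 = 10
10^8 mod 11 = 1
10^9 mod 11 = 10
10^10 mod 11 = 1
10^11 mod 11 = 10
10^12 mod 11 = 1
10^13 mod 11 = 10
10^14 mod 11 = 1
10^15 mod 11 = 10
10^16 mod 11 = 1


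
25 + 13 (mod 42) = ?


25 + 13 = 38
38 mod 42 = 38


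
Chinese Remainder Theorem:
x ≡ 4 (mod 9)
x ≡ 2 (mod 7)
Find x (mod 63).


M = 9*7 = 63
M1 = M/9 = 7, M2 = M/7 = 9
M1^(-1) mod 9 = 4, M2^(-1) mod 7 = 4
x = 4*7*4 + 2*9*4 = 184
184 mod 63 = 58
Check: 58 mod 9 = 4 ✓, 58 mod 7 = 2 ✓

x ≡ 58 (mod 63)


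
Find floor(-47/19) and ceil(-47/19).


-47/19 = -2.4737
floor = -3
ceil = -2

floor = -3, ceil = -2


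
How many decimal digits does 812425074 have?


812425074 has 9 digits in base 10
floor(log10(812425074)) + 1 = floor(8.9098) + 1 = 9

9 digits (base 10)


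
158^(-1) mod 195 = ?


Use the extended Euclidean algorithm on (195, 158); each row r = 195*s + 158*t:
r=195, s=1, t=0
r=158, s=0, t=1
q=1: r=37, s=1, t=-1   [195*(1) + 158*(-1) = 37]
q=4: r=10, s=-4, t=5   [195*(-4) + 158*(5) = 10]
q=3: r=7, s=13, t=-16   [195*(13) + 158*(-16) = 7]
q=1: r=3, s=-17, t=21   [195*(-17) + 158*(21) = 3]
q=2: r=1, s=47, t=-58   [195*(47) + 158*(-58) = 1]
q=3: r=0, s=-158, t=195   [195*(-158) + 158*(195) = 0]
GCD = 1 with t = -58, so 158*(-58) ≡ 1 (mod 195)
Inverse = -58 mod 195 = 137
Check: 158 * 137 = 21646 ≡ 1 (mod 195)

158^(-1) ≡ 137 (mod 195)


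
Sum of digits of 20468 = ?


2 + 0 + 4 + 6 + 8 = 20


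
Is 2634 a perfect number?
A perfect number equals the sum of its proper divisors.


Proper divisors of 2634: 1, 2, 3, 6, 439, 878, 1317
Sum = 1 + 2 + 3 + 6 + 439 + 878 + 1317 = 2646

No, 2634 is not perfect (2646 ≠ 2634)


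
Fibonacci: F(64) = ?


Sequence: 1, 1, 2, 3, 5, 8, 13, 21, 34, 55, 89, 144, 233, 377, 610, 987, 1597, 2584, 4181, 6765, 10946, 17711, 28657, 46368, 75025, 121393, 196418, 317811, 514229, 832040, 1346269, 2178309, 3524578, 5702887, 9227465, 14930352, 24157817, 39088169, 63245986, 102334155, 165580141, 267914296, 433494437, 701408733, 1134903170, 1836311903, 2971215073, 4807526976, 7778742049, 12586269025, 20365011074, 32951280099, 53316291173, 86267571272, 139583862445, 225851433717, 365435296162, 591286729879, 956722026041, 1548008755920, 2504730781961, 4052739537881, 6557470319842, 10610209857723
F(64) = 10610209857723


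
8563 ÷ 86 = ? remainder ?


8563 = 86 * 99 + 49
Check: 8514 + 49 = 8563

q = 99, r = 49


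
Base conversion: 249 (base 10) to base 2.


249 (base 10) = 249 (decimal)
249 (decimal) = 11111001 (base 2)


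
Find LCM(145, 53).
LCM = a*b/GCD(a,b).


GCD(145, 53) = 1
LCM = 145*53/1 = 7685/1 = 7685

LCM = 7685


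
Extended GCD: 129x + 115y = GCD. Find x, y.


Tabular extended Euclidean (each row: r = 129*s + 115*t):
r=129, s=1, t=0
r=115, s=0, t=1
q=1: r=14, s=1, t=-1   [129*(1) + 115*(-1) = 14]
q=8: r=3, s=-8, t=9   [129*(-8) + 115*(9) = 3]
q=4: r=2, s=33, t=-37   [129*(33) + 115*(-37) = 2]
q=1: r=1, s=-41, t=46   [129*(-41) + 115*(46) = 1]
q=2: r=0, s=115, t=-129   [129*(115) + 115*(-129) = 0]
GCD = 1; from the row with r=1: x=-41, y=46
Check: 129*(-41) + 115*(46) = -5289 + 5290 = 1

GCD = 1, x = -41, y = 46


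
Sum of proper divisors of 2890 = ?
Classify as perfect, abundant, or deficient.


Proper divisors: 1, 2, 5, 10, 17, 34, 85, 170, 289, 578, 1445
Sum = 1 + 2 + 5 + 10 + 17 + 34 + 85 + 170 + 289 + 578 + 1445 = 2636
2636 < 2890 → deficient

s(2890) = 2636 (deficient)


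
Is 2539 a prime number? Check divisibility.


Check divisors up to sqrt(2539) = 50.3885
No divisors found.
2539 is prime.

Yes, 2539 is prime


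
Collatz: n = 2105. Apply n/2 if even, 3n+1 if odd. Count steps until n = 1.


2105 → 6316 → 3158 → 1579 → 4738 → 2369 → 7108 → 3554 → 1777 → 5332 → 2666 → 1333 → 4000 → 2000 → 1000 → 500 → 250 → 125 → 376 → 188 → 94 → 47 → 142 → 71 → 214 → 107 → 322 → 161 → 484 → 242 → 121 → 364 → 182 → 91 → 274 → 137 → 412 → 206 → 103 → 310 → 155 → 466 → 233 → 700 → 350 → 175 → 526 → 263 → 790 → 395 → 1186 → 593 → 1780 → 890 → 445 → 1336 → 668 → 334 → 167 → 502 → 251 → 754 → 377 → 1132 → 566 → 283 → 850 → 425 → 1276 → 638 → 319 → 958 → 479 → 1438 → 719 → 2158 → 1079 → 3238 → 1619 → 4858 → 2429 → 7288 → 3644 → 1822 → 911 → 2734 → 1367 → 4102 → 2051 → 6154 → 3077 → 9232 → 4616 → 2308 → 1154 → 577 → 1732 → 866 → 433 → 1300 → 650 → 325 → 976 → 488 → 244 → 122 → 61 → 184 → 92 → 46 → 23 → 70 → 35 → 106 → 53 → 160 → 80 → 40 → 20 → 10 → 5 → 16 → 8 → 4 → 2 → 1
Total steps = 125

125 steps


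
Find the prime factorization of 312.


312 / 2 = 156
156 / 2 = 78
78 / 2 = 39
39 / 3 = 13
13 / 13 = 1
312 = 2^3 × 3 × 13


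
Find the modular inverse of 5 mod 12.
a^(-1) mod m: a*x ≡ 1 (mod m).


Use the extended Euclidean algorithm on (12, 5); each row r = 12*s + 5*t:
r=12, s=1, t=0
r=5, s=0, t=1
q=2: r=2, s=1, t=-2   [12*(1) + 5*(-2) = 2]
q=2: r=1, s=-2, t=5   [12*(-2) + 5*(5) = 1]
q=2: r=0, s=5, t=-12   [12*(5) + 5*(-12) = 0]
GCD = 1 with t = 5, so 5*(5) ≡ 1 (mod 12)
Inverse = 5 mod 12 = 5
Check: 5 * 5 = 25 ≡ 1 (mod 12)

5^(-1) ≡ 5 (mod 12)


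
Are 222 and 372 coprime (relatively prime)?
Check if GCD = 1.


Euclidean algorithm:
372 = 1 * 222 + 150
222 = 1 * 150 + 72
150 = 2 * 72 + 6
72 = 12 * 6 + 0
GCD(222, 372) = 6

No, not coprime (GCD = 6)


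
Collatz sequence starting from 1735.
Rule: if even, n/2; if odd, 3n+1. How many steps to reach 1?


1735 → 5206 → 2603 → 7810 → 3905 → 11716 → 5858 → 2929 → 8788 → 4394 → 2197 → 6592 → 3296 → 1648 → 824 → 412 → 206 → 103 → 310 → 155 → 466 → 233 → 700 → 350 → 175 → 526 → 263 → 790 → 395 → 1186 → 593 → 1780 → 890 → 445 → 1336 → 668 → 334 → 167 → 502 → 251 → 754 → 377 → 1132 → 566 → 283 → 850 → 425 → 1276 → 638 → 319 → 958 → 479 → 1438 → 719 → 2158 → 1079 → 3238 → 1619 → 4858 → 2429 → 7288 → 3644 → 1822 → 911 → 2734 → 1367 → 4102 → 2051 → 6154 → 3077 → 9232 → 4616 → 2308 → 1154 → 577 → 1732 → 866 → 433 → 1300 → 650 → 325 → 976 → 488 → 244 → 122 → 61 → 184 → 92 → 46 → 23 → 70 → 35 → 106 → 53 → 160 → 80 → 40 → 20 → 10 → 5 → 16 → 8 → 4 → 2 → 1
Total steps = 104

104 steps


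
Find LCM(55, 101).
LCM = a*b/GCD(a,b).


GCD(55, 101) = 1
LCM = 55*101/1 = 5555/1 = 5555

LCM = 5555


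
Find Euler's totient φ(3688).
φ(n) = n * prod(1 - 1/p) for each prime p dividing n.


3688 = 2^3 × 461
Prime factors: 2, 461
φ(3688) = 3688 × (1-1/2) × (1-1/461)
= 3688 × 1/2 × 460/461 = 1840

φ(3688) = 1840


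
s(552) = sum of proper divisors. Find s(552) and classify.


Proper divisors: 1, 2, 3, 4, 6, 8, 12, 23, 24, 46, 69, 92, 138, 184, 276
Sum = 1 + 2 + 3 + 4 + 6 + 8 + 12 + 23 + 24 + 46 + 69 + 92 + 138 + 184 + 276 = 888
888 > 552 → abundant

s(552) = 888 (abundant)


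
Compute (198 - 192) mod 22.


198 - 192 = 6
6 mod 22 = 6


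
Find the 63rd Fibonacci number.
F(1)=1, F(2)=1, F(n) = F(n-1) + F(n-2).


Sequence: 1, 1, 2, 3, 5, 8, 13, 21, 34, 55, 89, 144, 233, 377, 610, 987, 1597, 2584, 4181, 6765, 10946, 17711, 28657, 46368, 75025, 121393, 196418, 317811, 514229, 832040, 1346269, 2178309, 3524578, 5702887, 9227465, 14930352, 24157817, 39088169, 63245986, 102334155, 165580141, 267914296, 433494437, 701408733, 1134903170, 1836311903, 2971215073, 4807526976, 7778742049, 12586269025, 20365011074, 32951280099, 53316291173, 86267571272, 139583862445, 225851433717, 365435296162, 591286729879, 956722026041, 1548008755920, 2504730781961, 4052739537881, 6557470319842
F(63) = 6557470319842


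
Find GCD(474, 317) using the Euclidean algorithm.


474 = 1 * 317 + 157
317 = 2 * 157 + 3
157 = 52 * 3 + 1
3 = 3 * 1 + 0
GCD = 1


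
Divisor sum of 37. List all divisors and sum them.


Divisors of 37: 1, 37
Sum = 1 + 37 = 38

σ(37) = 38


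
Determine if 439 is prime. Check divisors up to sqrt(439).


Check divisors up to sqrt(439) = 20.9523
No divisors found.
439 is prime.

Yes, 439 is prime


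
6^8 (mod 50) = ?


6^1 mod 50 = 6
6^2 mod 50 = 36
6^3 mod 50 = 16
6^4 mod 50 = 46
6^5 mod 50 = 26
6^6 mod 50 = 6
6^7 mod 50 = 36
6^8 mod 50 = 16


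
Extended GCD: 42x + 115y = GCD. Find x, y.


Tabular extended Euclidean (each row: r = 42*s + 115*t):
r=42, s=1, t=0
r=115, s=0, t=1
q=0: r=42, s=1, t=0   [42*(1) + 115*(0) = 42]
q=2: r=31, s=-2, t=1   [42*(-2) + 115*(1) = 31]
q=1: r=11, s=3, t=-1   [42*(3) + 115*(-1) = 11]
q=2: r=9, s=-8, t=3   [42*(-8) + 115*(3) = 9]
q=1: r=2, s=11, t=-4   [42*(11) + 115*(-4) = 2]
q=4: r=1, s=-52, t=19   [42*(-52) + 115*(19) = 1]
q=2: r=0, s=115, t=-42   [42*(115) + 115*(-42) = 0]
GCD = 1; from the row with r=1: x=-52, y=19
Check: 42*(-52) + 115*(19) = -2184 + 2185 = 1

GCD = 1, x = -52, y = 19


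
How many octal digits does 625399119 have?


625399119 in base 8 = 4521552517
Number of digits = 10

10 digits (base 8)


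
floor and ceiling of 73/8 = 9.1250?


73/8 = 9.1250
floor = 9
ceil = 10

floor = 9, ceil = 10


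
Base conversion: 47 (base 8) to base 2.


47 (base 8) = 39 (decimal)
39 (decimal) = 100111 (base 2)


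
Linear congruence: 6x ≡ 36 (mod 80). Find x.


GCD(6, 80) = 2 divides 36
Divide: 3x ≡ 18 (mod 40)
x ≡ 6 (mod 40)


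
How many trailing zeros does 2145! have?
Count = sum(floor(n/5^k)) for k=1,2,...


floor(2145/5) = 429
floor(2145/25) = 85
floor(2145/125) = 17
floor(2145/625) = 3
Total = 534

534 trailing zeros


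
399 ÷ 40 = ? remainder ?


399 = 40 * 9 + 39
Check: 360 + 39 = 399

q = 9, r = 39


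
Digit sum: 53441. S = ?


5 + 3 + 4 + 4 + 1 = 17


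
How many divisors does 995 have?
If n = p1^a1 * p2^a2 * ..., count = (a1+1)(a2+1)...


995 = 5^1 × 199^1
d(995) = (1+1) × (1+1) = 4

4 divisors


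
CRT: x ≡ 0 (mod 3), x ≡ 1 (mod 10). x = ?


M = 3*10 = 30
M1 = M/3 = 10, M2 = M/10 = 3
M1^(-1) mod 3 = 1, M2^(-1) mod 10 = 7
x = 0*10*1 + 1*3*7 = 21
21 mod 30 = 21
Check: 21 mod 3 = 0 ✓, 21 mod 10 = 1 ✓

x ≡ 21 (mod 30)


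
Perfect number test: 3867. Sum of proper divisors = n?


Proper divisors of 3867: 1, 3, 1289
Sum = 1 + 3 + 1289 = 1293

No, 3867 is not perfect (1293 ≠ 3867)


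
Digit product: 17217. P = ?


1 × 7 × 2 × 1 × 7 = 98


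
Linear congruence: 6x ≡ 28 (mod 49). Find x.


GCD(6, 49) = 1, unique solution
a^(-1) mod 49 = 41
x = 41 * 28 mod 49 = 21

x ≡ 21 (mod 49)


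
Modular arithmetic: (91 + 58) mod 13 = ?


91 + 58 = 149
149 mod 13 = 6


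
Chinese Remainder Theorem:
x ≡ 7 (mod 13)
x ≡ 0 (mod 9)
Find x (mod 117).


M = 13*9 = 117
M1 = M/13 = 9, M2 = M/9 = 13
M1^(-1) mod 13 = 3, M2^(-1) mod 9 = 7
x = 7*9*3 + 0*13*7 = 189
189 mod 117 = 72
Check: 72 mod 13 = 7 ✓, 72 mod 9 = 0 ✓

x ≡ 72 (mod 117)


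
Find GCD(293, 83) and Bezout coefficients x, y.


Tabular extended Euclidean (each row: r = 293*s + 83*t):
r=293, s=1, t=0
r=83, s=0, t=1
q=3: r=44, s=1, t=-3   [293*(1) + 83*(-3) = 44]
q=1: r=39, s=-1, t=4   [293*(-1) + 83*(4) = 39]
q=1: r=5, s=2, t=-7   [293*(2) + 83*(-7) = 5]
q=7: r=4, s=-15, t=53   [293*(-15) + 83*(53) = 4]
q=1: r=1, s=17, t=-60   [293*(17) + 83*(-60) = 1]
q=4: r=0, s=-83, t=293   [293*(-83) + 83*(293) = 0]
GCD = 1; from the row with r=1: x=17, y=-60
Check: 293*(17) + 83*(-60) = 4981 - 4980 = 1

GCD = 1, x = 17, y = -60


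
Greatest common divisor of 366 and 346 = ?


366 = 1 * 346 + 20
346 = 17 * 20 + 6
20 = 3 * 6 + 2
6 = 3 * 2 + 0
GCD = 2


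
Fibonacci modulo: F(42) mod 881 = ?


F(k) mod 881 for k=1..42:
1, 1, 2, 3, 5, 8, 13, 21, 34, 55, 89, 144, 233, 377, 610, 106, 716, 822, 657, 598, 374, 91, 465, 556, 140, 696, 836, 651, 606, 376, 101, 477, 578, 174, 752, 45, 797, 842, 758, 719, 596, 434
F(42) mod 881 = 434


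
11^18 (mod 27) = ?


11^1 mod 27 = 11
11^2 mod 27 = 13
11^3 mod 27 = 8
11^4 mod 27 = 7
11^5 mod 27 = 23
11^6 mod 27 = 10
11^7 mod 27 = 2
11^8 mod 27 = 22
11^9 mod 27 = 26
11^10 mod 27 = 16
11^11 mod 27 = 14
11^12 mod 27 = 19
11^13 mod 27 = 20
11^14 mod 27 = 4
11^15 mod 27 = 17
11^16 mod 27 = 25
11^17 mod 27 = 5
11^18 mod 27 = 1


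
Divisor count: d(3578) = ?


3578 = 2^1 × 1789^1
d(3578) = (1+1) × (1+1) = 4

4 divisors


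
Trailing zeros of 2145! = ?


floor(2145/5) = 429
floor(2145/25) = 85
floor(2145/125) = 17
floor(2145/625) = 3
Total = 534

534 trailing zeros


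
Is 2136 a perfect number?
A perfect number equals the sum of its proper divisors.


Proper divisors of 2136: 1, 2, 3, 4, 6, 8, 12, 24, 89, 178, 267, 356, 534, 712, 1068
Sum = 1 + 2 + 3 + 4 + 6 + 8 + 12 + 24 + 89 + 178 + 267 + 356 + 534 + 712 + 1068 = 3264

No, 2136 is not perfect (3264 ≠ 2136)


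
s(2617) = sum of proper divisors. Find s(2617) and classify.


Proper divisors: 1
Sum = 1 = 1
1 < 2617 → deficient

s(2617) = 1 (deficient)


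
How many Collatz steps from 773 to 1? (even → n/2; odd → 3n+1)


773 → 2320 → 1160 → 580 → 290 → 145 → 436 → 218 → 109 → 328 → 164 → 82 → 41 → 124 → 62 → 31 → 94 → 47 → 142 → 71 → 214 → 107 → 322 → 161 → 484 → 242 → 121 → 364 → 182 → 91 → 274 → 137 → 412 → 206 → 103 → 310 → 155 → 466 → 233 → 700 → 350 → 175 → 526 → 263 → 790 → 395 → 1186 → 593 → 1780 → 890 → 445 → 1336 → 668 → 334 → 167 → 502 → 251 → 754 → 377 → 1132 → 566 → 283 → 850 → 425 → 1276 → 638 → 319 → 958 → 479 → 1438 → 719 → 2158 → 1079 → 3238 → 1619 → 4858 → 2429 → 7288 → 3644 → 1822 → 911 → 2734 → 1367 → 4102 → 2051 → 6154 → 3077 → 9232 → 4616 → 2308 → 1154 → 577 → 1732 → 866 → 433 → 1300 → 650 → 325 → 976 → 488 → 244 → 122 → 61 → 184 → 92 → 46 → 23 → 70 → 35 → 106 → 53 → 160 → 80 → 40 → 20 → 10 → 5 → 16 → 8 → 4 → 2 → 1
Total steps = 121

121 steps


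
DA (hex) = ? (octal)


DA (base 16) = 218 (decimal)
218 (decimal) = 332 (base 8)


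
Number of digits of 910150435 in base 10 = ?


910150435 has 9 digits in base 10
floor(log10(910150435)) + 1 = floor(8.9591) + 1 = 9

9 digits (base 10)


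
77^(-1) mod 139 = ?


Use the extended Euclidean algorithm on (139, 77); each row r = 139*s + 77*t:
r=139, s=1, t=0
r=77, s=0, t=1
q=1: r=62, s=1, t=-1   [139*(1) + 77*(-1) = 62]
q=1: r=15, s=-1, t=2   [139*(-1) + 77*(2) = 15]
q=4: r=2, s=5, t=-9   [139*(5) + 77*(-9) = 2]
q=7: r=1, s=-36, t=65   [139*(-36) + 77*(65) = 1]
q=2: r=0, s=77, t=-139   [139*(77) + 77*(-139) = 0]
GCD = 1 with t = 65, so 77*(65) ≡ 1 (mod 139)
Inverse = 65 mod 139 = 65
Check: 77 * 65 = 5005 ≡ 1 (mod 139)

77^(-1) ≡ 65 (mod 139)


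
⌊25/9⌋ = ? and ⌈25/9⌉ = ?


25/9 = 2.7778
floor = 2
ceil = 3

floor = 2, ceil = 3


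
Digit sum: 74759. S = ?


7 + 4 + 7 + 5 + 9 = 32


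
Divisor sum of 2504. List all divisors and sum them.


Divisors of 2504: 1, 2, 4, 8, 313, 626, 1252, 2504
Sum = 1 + 2 + 4 + 8 + 313 + 626 + 1252 + 2504 = 4710

σ(2504) = 4710


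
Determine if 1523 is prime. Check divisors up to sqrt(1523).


Check divisors up to sqrt(1523) = 39.0256
No divisors found.
1523 is prime.

Yes, 1523 is prime


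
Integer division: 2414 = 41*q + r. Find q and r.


2414 = 41 * 58 + 36
Check: 2378 + 36 = 2414

q = 58, r = 36


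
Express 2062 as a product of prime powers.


2062 / 2 = 1031
1031 / 1031 = 1
2062 = 2 × 1031


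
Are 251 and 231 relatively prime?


Euclidean algorithm:
251 = 1 * 231 + 20
231 = 11 * 20 + 11
20 = 1 * 11 + 9
11 = 1 * 9 + 2
9 = 4 * 2 + 1
2 = 2 * 1 + 0
GCD(251, 231) = 1

Yes, coprime (GCD = 1)


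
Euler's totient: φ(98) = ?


98 = 2 × 7^2
Prime factors: 2, 7
φ(98) = 98 × (1-1/2) × (1-1/7)
= 98 × 1/2 × 6/7 = 42

φ(98) = 42


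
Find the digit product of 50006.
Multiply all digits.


5 × 0 × 0 × 0 × 6 = 0


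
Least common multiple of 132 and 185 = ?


GCD(132, 185) = 1
LCM = 132*185/1 = 24420/1 = 24420

LCM = 24420


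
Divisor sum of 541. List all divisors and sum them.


Divisors of 541: 1, 541
Sum = 1 + 541 = 542

σ(541) = 542


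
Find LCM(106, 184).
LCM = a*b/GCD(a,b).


GCD(106, 184) = 2
LCM = 106*184/2 = 19504/2 = 9752

LCM = 9752


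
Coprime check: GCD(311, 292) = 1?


Euclidean algorithm:
311 = 1 * 292 + 19
292 = 15 * 19 + 7
19 = 2 * 7 + 5
7 = 1 * 5 + 2
5 = 2 * 2 + 1
2 = 2 * 1 + 0
GCD(311, 292) = 1

Yes, coprime (GCD = 1)


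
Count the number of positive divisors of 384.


384 = 2^7 × 3^1
d(384) = (7+1) × (1+1) = 16

16 divisors


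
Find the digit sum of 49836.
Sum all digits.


4 + 9 + 8 + 3 + 6 = 30


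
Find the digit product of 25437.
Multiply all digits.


2 × 5 × 4 × 3 × 7 = 840


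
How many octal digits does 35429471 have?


35429471 in base 8 = 207116137
Number of digits = 9

9 digits (base 8)


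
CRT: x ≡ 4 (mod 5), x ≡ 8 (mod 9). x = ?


M = 5*9 = 45
M1 = M/5 = 9, M2 = M/9 = 5
M1^(-1) mod 5 = 4, M2^(-1) mod 9 = 2
x = 4*9*4 + 8*5*2 = 224
224 mod 45 = 44
Check: 44 mod 5 = 4 ✓, 44 mod 9 = 8 ✓

x ≡ 44 (mod 45)


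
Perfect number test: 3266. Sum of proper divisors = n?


Proper divisors of 3266: 1, 2, 23, 46, 71, 142, 1633
Sum = 1 + 2 + 23 + 46 + 71 + 142 + 1633 = 1918

No, 3266 is not perfect (1918 ≠ 3266)


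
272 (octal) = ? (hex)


272 (base 8) = 186 (decimal)
186 (decimal) = BA (base 16)


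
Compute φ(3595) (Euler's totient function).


3595 = 5 × 719
Prime factors: 5, 719
φ(3595) = 3595 × (1-1/5) × (1-1/719)
= 3595 × 4/5 × 718/719 = 2872

φ(3595) = 2872


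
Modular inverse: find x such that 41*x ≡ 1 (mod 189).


Use the extended Euclidean algorithm on (189, 41); each row r = 189*s + 41*t:
r=189, s=1, t=0
r=41, s=0, t=1
q=4: r=25, s=1, t=-4   [189*(1) + 41*(-4) = 25]
q=1: r=16, s=-1, t=5   [189*(-1) + 41*(5) = 16]
q=1: r=9, s=2, t=-9   [189*(2) + 41*(-9) = 9]
q=1: r=7, s=-3, t=14   [189*(-3) + 41*(14) = 7]
q=1: r=2, s=5, t=-23   [189*(5) + 41*(-23) = 2]
q=3: r=1, s=-18, t=83   [189*(-18) + 41*(83) = 1]
q=2: r=0, s=41, t=-189   [189*(41) + 41*(-189) = 0]
GCD = 1 with t = 83, so 41*(83) ≡ 1 (mod 189)
Inverse = 83 mod 189 = 83
Check: 41 * 83 = 3403 ≡ 1 (mod 189)

41^(-1) ≡ 83 (mod 189)


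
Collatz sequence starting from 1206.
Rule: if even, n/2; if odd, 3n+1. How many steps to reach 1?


1206 → 603 → 1810 → 905 → 2716 → 1358 → 679 → 2038 → 1019 → 3058 → 1529 → 4588 → 2294 → 1147 → 3442 → 1721 → 5164 → 2582 → 1291 → 3874 → 1937 → 5812 → 2906 → 1453 → 4360 → 2180 → 1090 → 545 → 1636 → 818 → 409 → 1228 → 614 → 307 → 922 → 461 → 1384 → 692 → 346 → 173 → 520 → 260 → 130 → 65 → 196 → 98 → 49 → 148 → 74 → 37 → 112 → 56 → 28 → 14 → 7 → 22 → 11 → 34 → 17 → 52 → 26 → 13 → 40 → 20 → 10 → 5 → 16 → 8 → 4 → 2 → 1
Total steps = 70

70 steps


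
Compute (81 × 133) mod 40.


81 × 133 = 10773
10773 mod 40 = 13


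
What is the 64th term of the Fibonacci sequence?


Sequence: 1, 1, 2, 3, 5, 8, 13, 21, 34, 55, 89, 144, 233, 377, 610, 987, 1597, 2584, 4181, 6765, 10946, 17711, 28657, 46368, 75025, 121393, 196418, 317811, 514229, 832040, 1346269, 2178309, 3524578, 5702887, 9227465, 14930352, 24157817, 39088169, 63245986, 102334155, 165580141, 267914296, 433494437, 701408733, 1134903170, 1836311903, 2971215073, 4807526976, 7778742049, 12586269025, 20365011074, 32951280099, 53316291173, 86267571272, 139583862445, 225851433717, 365435296162, 591286729879, 956722026041, 1548008755920, 2504730781961, 4052739537881, 6557470319842, 10610209857723
F(64) = 10610209857723


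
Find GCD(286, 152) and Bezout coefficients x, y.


Tabular extended Euclidean (each row: r = 286*s + 152*t):
r=286, s=1, t=0
r=152, s=0, t=1
q=1: r=134, s=1, t=-1   [286*(1) + 152*(-1) = 134]
q=1: r=18, s=-1, t=2   [286*(-1) + 152*(2) = 18]
q=7: r=8, s=8, t=-15   [286*(8) + 152*(-15) = 8]
q=2: r=2, s=-17, t=32   [286*(-17) + 152*(32) = 2]
q=4: r=0, s=76, t=-143   [286*(76) + 152*(-143) = 0]
GCD = 2; from the row with r=2: x=-17, y=32
Check: 286*(-17) + 152*(32) = -4862 + 4864 = 2

GCD = 2, x = -17, y = 32


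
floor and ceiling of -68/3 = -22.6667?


-68/3 = -22.6667
floor = -23
ceil = -22

floor = -23, ceil = -22


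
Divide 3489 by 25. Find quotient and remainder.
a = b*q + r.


3489 = 25 * 139 + 14
Check: 3475 + 14 = 3489

q = 139, r = 14


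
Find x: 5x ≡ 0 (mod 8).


GCD(5, 8) = 1, unique solution
a^(-1) mod 8 = 5
x = 5 * 0 mod 8 = 0

x ≡ 0 (mod 8)


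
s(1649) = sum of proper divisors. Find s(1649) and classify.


Proper divisors: 1, 17, 97
Sum = 1 + 17 + 97 = 115
115 < 1649 → deficient

s(1649) = 115 (deficient)


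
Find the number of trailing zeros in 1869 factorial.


floor(1869/5) = 373
floor(1869/25) = 74
floor(1869/125) = 14
floor(1869/625) = 2
Total = 463

463 trailing zeros
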